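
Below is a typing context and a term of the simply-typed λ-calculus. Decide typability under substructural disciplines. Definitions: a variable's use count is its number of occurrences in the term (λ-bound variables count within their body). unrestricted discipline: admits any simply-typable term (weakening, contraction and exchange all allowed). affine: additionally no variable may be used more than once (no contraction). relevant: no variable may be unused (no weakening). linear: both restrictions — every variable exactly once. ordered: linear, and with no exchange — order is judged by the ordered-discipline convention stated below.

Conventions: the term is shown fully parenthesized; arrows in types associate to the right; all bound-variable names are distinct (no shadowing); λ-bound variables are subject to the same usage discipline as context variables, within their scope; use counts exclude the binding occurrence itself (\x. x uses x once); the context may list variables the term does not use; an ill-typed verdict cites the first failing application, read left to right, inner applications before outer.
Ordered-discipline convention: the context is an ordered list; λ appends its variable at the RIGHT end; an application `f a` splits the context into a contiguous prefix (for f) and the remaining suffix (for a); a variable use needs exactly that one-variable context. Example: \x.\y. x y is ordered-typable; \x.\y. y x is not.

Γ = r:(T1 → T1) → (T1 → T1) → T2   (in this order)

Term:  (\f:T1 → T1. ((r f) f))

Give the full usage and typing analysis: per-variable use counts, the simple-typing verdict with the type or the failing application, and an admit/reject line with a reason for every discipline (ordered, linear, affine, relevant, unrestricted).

counts: r: 1×; f (λ-bound): 2×
order of uses: r, f, f
typing: the term checks, with type (T1 → T1) → T2
ordered ✗ (needs contraction — f ×2)
linear ✗ (needs contraction — f ×2)
affine ✗ (needs contraction — f ×2)
relevant ✓ (every one of r, f appears)
unrestricted ✓ (well-typed at (T1 → T1) → T2; no restrictions here)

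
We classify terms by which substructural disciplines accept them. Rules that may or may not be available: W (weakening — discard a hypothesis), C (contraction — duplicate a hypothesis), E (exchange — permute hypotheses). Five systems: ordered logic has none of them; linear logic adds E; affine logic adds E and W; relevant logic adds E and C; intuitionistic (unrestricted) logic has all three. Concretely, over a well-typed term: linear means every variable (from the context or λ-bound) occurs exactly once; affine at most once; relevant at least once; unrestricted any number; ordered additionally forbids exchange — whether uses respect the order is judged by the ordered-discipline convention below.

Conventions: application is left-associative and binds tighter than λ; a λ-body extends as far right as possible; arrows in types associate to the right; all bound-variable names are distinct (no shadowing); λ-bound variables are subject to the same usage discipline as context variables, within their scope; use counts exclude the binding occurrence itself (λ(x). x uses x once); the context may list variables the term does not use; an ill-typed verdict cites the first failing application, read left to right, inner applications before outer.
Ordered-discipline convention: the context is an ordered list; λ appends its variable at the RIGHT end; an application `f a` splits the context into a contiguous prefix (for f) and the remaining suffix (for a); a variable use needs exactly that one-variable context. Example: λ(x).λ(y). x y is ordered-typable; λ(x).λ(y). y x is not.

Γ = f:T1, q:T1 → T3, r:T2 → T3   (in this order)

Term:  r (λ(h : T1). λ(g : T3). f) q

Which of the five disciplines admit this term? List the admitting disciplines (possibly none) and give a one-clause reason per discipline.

admitted in: none
counts: f=1; q=1; r=1; h [bound]=0; g [bound]=0
use order (left to right): r, f, q
typing: ill-typed: an application expects T2 but receives T1 → T3 → T1
ordered ✗ (not simply typable)
linear ✗ (fails simple typing)
affine ✗ (a type mismatch blocks all five)
relevant ✗ (the type mismatch rejects it)
unrestricted ✗ (not simply typable)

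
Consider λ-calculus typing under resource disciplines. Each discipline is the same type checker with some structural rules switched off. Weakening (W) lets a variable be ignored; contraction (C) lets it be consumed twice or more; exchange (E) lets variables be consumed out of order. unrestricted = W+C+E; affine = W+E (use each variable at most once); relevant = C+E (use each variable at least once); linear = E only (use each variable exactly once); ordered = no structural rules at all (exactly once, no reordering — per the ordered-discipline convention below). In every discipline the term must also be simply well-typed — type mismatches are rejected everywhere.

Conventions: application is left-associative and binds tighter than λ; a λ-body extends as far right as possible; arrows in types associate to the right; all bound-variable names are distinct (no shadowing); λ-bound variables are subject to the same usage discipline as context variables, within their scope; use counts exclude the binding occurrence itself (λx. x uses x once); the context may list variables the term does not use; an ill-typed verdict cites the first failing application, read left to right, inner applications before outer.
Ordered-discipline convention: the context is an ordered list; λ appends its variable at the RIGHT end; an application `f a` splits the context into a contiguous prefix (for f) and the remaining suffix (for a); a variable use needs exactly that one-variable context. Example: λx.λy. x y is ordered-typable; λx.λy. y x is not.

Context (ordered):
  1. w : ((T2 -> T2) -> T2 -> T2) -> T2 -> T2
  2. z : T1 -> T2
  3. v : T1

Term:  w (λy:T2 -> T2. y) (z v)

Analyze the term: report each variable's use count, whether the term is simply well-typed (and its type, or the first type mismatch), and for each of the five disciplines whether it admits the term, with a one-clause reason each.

use counts: w ×1; z ×1; v ×1; y (bound) ×1
use order (left to right): w, y, z, v
typing: ✓ — T2
ordered: ✓, one use each (w, z, v, y); ordered split holds
linear: ✓, w, z, v, y: one use apiece
affine: ✓, w, z, v, y: no repeats, contraction unneeded
relevant: ✓, at least one use each (w, z, v, y)
unrestricted: ✓, type-checks (T2) and nothing is barred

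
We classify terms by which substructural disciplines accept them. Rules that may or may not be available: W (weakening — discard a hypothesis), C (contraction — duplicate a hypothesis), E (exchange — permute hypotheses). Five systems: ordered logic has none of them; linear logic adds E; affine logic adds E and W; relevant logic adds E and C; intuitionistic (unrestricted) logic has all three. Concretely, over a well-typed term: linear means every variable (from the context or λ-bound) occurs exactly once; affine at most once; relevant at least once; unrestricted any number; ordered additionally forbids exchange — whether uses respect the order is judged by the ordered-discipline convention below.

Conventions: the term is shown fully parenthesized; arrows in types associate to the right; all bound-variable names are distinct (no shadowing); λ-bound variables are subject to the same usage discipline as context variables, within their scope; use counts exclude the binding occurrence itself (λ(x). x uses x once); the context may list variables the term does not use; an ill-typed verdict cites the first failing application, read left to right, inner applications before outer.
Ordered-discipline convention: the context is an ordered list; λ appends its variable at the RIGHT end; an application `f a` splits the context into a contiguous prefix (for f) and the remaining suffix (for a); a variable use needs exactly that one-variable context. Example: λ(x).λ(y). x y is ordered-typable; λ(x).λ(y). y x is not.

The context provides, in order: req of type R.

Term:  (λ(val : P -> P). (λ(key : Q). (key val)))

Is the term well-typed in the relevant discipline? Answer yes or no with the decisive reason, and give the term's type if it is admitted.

no — fails simple typing
usage: req: 0×; val (λ-bound): 1×; key (λ-bound): 1×
order of uses: key, val
typing: ill-typed: non-arrow in function slot: Q
across the five disciplines: ordered ✗; linear ✗; affine ✗; relevant ✗; unrestricted ✗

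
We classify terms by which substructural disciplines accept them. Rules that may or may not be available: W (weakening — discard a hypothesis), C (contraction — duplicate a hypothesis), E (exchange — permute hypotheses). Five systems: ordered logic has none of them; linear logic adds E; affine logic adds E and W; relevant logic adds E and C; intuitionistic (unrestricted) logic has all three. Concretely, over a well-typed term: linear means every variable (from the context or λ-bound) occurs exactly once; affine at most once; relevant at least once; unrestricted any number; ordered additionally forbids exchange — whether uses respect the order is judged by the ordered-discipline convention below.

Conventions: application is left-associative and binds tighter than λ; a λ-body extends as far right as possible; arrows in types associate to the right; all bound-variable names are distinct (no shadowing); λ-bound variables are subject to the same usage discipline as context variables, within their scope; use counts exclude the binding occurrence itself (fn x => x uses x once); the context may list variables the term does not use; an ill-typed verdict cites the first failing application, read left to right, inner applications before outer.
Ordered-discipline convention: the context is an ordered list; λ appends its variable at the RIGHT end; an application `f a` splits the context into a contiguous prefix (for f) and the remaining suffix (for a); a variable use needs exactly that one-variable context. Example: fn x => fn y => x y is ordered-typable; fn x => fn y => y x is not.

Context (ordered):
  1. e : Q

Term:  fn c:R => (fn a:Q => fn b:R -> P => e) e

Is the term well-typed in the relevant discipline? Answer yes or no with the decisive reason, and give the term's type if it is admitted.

no — c, a, b left unused
counts: e=2, c (bound)=0, a (bound)=0, b (bound)=0
uses in reading order: e, e
typing: well-typed — term : R -> (R -> P) -> Q
per-discipline verdicts: ordered ✗ · linear ✗ · affine ✗ · relevant ✗ · unrestricted ✓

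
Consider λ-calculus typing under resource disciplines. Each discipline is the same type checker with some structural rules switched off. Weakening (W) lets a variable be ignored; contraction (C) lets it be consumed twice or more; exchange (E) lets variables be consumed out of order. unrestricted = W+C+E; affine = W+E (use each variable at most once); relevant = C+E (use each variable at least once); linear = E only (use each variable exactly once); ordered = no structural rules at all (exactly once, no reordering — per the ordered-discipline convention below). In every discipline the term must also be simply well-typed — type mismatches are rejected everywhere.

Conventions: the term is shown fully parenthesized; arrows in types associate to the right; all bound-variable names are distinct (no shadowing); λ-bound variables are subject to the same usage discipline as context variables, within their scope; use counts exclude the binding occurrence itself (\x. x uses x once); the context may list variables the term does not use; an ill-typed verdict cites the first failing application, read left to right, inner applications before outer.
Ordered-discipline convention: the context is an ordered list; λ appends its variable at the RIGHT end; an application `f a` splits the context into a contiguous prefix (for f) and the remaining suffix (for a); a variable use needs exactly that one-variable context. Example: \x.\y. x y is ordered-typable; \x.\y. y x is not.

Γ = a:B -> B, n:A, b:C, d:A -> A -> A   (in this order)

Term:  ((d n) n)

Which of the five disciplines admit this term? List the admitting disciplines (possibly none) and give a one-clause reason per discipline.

admitted by: unrestricted
counts: a ×0; n ×2; b ×0; d ×1
order of uses: d, n, n
typing: the term checks, with type A
ordered: ✗ — uses contraction: n ×2; a, b never used (weakening)
linear: ✗ — uses contraction: n ×2; a, b never used (weakening)
affine: ✗ — uses contraction: n ×2
relevant: ✗ — a, b never used (weakening)
unrestricted: ✓ — type-checks (A) and nothing is barred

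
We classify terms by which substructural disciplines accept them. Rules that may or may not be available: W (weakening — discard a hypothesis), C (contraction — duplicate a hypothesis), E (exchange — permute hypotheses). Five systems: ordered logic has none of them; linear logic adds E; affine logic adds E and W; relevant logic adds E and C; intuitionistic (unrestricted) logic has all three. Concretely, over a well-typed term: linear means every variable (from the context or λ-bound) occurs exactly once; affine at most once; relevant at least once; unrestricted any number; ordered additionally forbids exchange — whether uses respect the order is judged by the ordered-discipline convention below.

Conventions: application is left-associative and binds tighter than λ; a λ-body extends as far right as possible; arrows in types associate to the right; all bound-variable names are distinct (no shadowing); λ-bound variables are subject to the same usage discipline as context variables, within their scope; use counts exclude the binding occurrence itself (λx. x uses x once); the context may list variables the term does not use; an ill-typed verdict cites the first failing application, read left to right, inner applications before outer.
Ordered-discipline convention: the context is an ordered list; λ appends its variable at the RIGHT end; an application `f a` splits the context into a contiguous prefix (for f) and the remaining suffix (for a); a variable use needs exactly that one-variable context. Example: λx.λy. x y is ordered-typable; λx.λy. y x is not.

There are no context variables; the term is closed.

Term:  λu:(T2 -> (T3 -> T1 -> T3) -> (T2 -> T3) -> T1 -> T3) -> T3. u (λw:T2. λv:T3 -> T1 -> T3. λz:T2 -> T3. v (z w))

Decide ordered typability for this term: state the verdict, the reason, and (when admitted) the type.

no — needs exchange: uses follow u, v, z, w
variable uses: u [bound]: 1×, w [bound]: 1×, v [bound]: 1×, z [bound]: 1×
order of uses: u, v, z, w
typing: well-typed — term : ((T2 -> (T3 -> T1 -> T3) -> (T2 -> T3) -> T1 -> T3) -> T3) -> T3
across the five disciplines: ordered ✗; linear ✓; affine ✓; relevant ✓; unrestricted ✓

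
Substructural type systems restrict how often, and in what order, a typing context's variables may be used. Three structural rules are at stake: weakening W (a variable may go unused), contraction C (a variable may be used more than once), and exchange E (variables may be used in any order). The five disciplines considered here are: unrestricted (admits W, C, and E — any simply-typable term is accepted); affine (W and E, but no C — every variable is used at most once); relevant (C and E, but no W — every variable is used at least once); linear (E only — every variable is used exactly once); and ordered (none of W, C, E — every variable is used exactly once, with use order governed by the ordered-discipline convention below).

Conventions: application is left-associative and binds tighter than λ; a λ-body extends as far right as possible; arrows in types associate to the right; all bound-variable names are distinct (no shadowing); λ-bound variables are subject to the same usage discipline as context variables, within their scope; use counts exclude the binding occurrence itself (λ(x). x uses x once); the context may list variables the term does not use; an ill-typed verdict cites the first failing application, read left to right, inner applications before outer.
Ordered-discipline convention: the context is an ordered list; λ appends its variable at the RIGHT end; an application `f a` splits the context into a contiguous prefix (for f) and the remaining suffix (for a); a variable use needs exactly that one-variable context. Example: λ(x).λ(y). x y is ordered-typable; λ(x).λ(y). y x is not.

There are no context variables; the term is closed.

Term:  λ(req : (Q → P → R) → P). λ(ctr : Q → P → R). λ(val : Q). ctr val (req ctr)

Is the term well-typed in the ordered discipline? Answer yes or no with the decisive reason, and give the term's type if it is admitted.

no — ctr ×2 used more than once (contraction)
usage: req (bound) ×1; ctr (bound) ×2; val (bound) ×1
uses in reading order: ctr, val, req, ctr
typing: well-typed — term : ((Q → P → R) → P) → (Q → P → R) → Q → R
all disciplines: ordered ✗ · linear ✗ · affine ✗ · relevant ✓ · unrestricted ✓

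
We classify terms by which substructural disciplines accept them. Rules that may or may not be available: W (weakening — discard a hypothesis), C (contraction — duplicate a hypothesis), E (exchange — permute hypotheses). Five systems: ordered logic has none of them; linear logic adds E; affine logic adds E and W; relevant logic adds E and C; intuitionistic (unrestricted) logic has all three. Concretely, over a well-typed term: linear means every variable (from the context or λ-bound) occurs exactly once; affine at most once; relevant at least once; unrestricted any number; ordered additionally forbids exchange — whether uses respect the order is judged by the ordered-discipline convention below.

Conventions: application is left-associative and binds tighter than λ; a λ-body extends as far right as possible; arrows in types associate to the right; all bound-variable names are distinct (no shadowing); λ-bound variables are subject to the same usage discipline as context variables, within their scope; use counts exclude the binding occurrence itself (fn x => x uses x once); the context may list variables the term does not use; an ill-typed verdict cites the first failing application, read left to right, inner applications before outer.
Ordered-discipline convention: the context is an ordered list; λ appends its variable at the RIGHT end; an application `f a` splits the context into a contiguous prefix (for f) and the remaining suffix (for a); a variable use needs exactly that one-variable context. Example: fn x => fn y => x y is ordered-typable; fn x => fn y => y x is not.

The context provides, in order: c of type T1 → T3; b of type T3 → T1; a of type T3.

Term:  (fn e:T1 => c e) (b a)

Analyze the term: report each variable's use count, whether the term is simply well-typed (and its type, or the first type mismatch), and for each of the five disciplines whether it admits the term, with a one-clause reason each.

usage: c ×1, b ×1, a ×1, e (λ-bound) ×1
order of uses: c, e, b, a
typing: the term checks, with type T3
ordered: ✓ — one use each (c, b, a, e); ordered split holds
linear: ✓ — single use per variable (c, b, a, e)
affine: ✓ — c, b, a, e: no repeats, contraction unneeded
relevant: ✓ — none of c, b, a, e goes unused
unrestricted: ✓ — type-checks (T3) and nothing is barred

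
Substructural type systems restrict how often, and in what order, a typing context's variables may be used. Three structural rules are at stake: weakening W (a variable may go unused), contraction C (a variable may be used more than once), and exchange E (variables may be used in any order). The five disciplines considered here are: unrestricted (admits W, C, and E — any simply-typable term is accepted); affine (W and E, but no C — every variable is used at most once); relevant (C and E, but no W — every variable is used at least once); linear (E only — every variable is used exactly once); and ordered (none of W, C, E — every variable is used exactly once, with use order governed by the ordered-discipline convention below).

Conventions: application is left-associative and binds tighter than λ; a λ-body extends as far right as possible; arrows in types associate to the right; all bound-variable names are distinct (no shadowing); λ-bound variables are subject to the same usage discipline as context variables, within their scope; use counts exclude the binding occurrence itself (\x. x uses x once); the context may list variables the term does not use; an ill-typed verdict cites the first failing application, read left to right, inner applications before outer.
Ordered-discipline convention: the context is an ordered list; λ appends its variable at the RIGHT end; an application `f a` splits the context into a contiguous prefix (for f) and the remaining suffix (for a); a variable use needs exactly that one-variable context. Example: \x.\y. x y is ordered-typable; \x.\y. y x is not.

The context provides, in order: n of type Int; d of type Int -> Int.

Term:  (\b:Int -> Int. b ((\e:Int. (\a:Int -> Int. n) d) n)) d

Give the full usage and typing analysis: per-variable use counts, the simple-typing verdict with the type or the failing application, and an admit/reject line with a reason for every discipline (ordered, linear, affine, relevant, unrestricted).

usage: n: 2×; d: 2×; b (bound): 1×; e (bound): 0×; a (bound): 0×
left-to-right use order: b, n, d, n, d
typing: ✓ — Int
ordered ✗ (needs contraction — n ×2, d ×2; e, a never used (weakening))
linear ✗ (needs contraction — n ×2, d ×2; e, a never used (weakening))
affine ✗ (needs contraction — n ×2, d ×2)
relevant ✗ (e, a never used (weakening))
unrestricted ✓ (type-checks (Int) and nothing is barred)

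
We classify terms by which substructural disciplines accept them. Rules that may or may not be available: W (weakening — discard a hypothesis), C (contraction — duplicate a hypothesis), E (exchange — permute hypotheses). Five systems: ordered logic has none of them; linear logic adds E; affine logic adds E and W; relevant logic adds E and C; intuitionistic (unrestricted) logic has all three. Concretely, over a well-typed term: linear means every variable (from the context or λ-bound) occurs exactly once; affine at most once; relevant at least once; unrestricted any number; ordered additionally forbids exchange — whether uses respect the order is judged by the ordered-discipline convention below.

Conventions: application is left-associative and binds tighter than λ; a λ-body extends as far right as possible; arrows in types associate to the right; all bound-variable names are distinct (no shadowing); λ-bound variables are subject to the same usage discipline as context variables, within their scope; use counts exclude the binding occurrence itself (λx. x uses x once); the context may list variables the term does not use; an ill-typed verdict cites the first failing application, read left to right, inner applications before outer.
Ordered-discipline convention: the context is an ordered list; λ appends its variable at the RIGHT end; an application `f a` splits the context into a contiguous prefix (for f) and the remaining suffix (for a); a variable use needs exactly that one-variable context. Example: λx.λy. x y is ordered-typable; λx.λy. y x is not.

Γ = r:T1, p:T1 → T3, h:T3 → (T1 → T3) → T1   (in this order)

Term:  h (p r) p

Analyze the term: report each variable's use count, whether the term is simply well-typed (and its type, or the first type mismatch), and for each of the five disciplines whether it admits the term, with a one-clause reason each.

counts: r: 1; p: 2; h: 1
use order (left to right): h, p, r, p
typing: ✓ — T1
ordered ✗ (repeated use of p ×2)
linear ✗ (repeated use of p ×2)
affine ✗ (repeated use of p ×2)
relevant ✓ (at least one use each (r, p, h))
unrestricted ✓ (well-typed at T1; no restrictions here)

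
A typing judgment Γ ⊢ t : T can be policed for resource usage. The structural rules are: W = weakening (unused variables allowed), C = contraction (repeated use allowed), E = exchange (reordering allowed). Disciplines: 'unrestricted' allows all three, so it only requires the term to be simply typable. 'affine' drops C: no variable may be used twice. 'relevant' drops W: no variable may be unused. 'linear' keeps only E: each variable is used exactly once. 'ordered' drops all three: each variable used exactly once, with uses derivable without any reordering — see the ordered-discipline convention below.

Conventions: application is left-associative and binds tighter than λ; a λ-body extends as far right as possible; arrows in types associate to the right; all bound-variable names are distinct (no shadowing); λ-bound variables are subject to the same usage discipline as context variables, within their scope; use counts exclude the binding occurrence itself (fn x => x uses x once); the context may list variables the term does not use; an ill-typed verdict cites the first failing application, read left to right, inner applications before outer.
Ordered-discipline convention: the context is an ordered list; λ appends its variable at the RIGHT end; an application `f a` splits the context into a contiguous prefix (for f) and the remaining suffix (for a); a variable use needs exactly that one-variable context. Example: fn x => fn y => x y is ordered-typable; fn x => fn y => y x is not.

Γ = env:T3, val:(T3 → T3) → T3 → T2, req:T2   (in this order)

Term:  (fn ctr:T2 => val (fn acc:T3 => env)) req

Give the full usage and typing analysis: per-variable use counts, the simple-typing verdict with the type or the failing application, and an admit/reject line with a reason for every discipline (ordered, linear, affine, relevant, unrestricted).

variable uses: env=1; val=1; req=1; ctr [bound]=0; acc [bound]=0
use order (left to right): val, env, req
typing: well-typed — term : T3 → T2
ordered: ✗ — ctr, acc left unused
linear: ✗ — ctr, acc left unused
affine: ✓ — env, val, req, ctr, acc: no repeats, contraction unneeded
relevant: ✗ — ctr, acc left unused
unrestricted: ✓ — type-checks (T3 → T2) and nothing is barred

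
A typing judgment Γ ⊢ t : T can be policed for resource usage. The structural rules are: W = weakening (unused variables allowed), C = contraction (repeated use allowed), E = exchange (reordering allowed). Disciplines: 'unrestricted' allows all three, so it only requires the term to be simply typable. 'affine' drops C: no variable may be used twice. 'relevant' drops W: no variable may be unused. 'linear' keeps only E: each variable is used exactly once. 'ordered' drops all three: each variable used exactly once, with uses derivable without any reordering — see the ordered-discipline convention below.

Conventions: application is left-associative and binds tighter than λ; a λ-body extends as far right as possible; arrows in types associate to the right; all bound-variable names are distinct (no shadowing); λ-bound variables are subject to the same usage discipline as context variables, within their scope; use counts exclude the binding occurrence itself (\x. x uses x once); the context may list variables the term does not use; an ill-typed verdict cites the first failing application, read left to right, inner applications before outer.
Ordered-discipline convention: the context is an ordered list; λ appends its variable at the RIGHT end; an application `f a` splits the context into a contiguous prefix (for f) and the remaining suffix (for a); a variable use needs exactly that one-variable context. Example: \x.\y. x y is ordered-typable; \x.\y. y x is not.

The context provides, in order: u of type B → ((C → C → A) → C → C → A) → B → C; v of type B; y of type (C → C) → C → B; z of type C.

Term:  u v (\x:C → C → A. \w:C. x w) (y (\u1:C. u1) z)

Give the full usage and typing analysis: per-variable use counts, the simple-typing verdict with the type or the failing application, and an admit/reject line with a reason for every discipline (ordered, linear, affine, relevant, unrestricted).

counts: u ×1; v ×1; y ×1; z ×1; x [bound] ×1; w [bound] ×1; u1 [bound] ×1
use order (left to right): u, v, x, w, y, u1, z
typing: ✓ — C
ordered ✓ (single-use (u, v, y, z, x, w, u1), ordered derivation ok)
linear ✓ (each of u, v, y, z, x, w, u1 used exactly once)
affine ✓ (no duplicate uses among u, v, y, z, x, w, u1)
relevant ✓ (u, v, y, z, x, w, u1: all used, weakening unneeded)
unrestricted ✓ (well-typed at C; no restrictions here)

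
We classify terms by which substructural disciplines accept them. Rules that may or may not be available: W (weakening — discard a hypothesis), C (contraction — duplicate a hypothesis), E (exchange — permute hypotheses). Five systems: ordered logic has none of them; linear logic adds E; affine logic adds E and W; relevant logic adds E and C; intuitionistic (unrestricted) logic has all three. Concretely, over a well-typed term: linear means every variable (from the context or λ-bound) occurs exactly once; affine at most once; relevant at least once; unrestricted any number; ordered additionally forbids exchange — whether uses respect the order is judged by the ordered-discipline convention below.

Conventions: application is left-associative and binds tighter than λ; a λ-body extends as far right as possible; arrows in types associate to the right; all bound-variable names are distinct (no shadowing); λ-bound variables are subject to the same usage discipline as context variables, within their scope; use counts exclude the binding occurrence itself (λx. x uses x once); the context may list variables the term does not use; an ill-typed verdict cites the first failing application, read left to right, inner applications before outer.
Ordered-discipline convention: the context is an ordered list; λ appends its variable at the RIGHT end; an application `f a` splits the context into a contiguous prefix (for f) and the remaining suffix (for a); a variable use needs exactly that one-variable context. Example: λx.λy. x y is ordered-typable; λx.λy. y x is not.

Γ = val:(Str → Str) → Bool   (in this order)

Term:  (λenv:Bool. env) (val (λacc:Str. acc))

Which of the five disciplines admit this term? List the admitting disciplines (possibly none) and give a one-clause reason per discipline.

admitted by: ordered, linear, affine, relevant, unrestricted
use counts: val ×1, env (bound) ×1, acc (bound) ×1
use order (left to right): env, val, acc
typing: the term checks, with type Bool
ordered: ✓, single-use (val, env, acc), ordered derivation ok
linear: ✓, each of val, env, acc used exactly once
affine: ✓, val, env, acc: no repeats, contraction unneeded
relevant: ✓, every one of val, env, acc appears
unrestricted: ✓, typability at Bool is all that's needed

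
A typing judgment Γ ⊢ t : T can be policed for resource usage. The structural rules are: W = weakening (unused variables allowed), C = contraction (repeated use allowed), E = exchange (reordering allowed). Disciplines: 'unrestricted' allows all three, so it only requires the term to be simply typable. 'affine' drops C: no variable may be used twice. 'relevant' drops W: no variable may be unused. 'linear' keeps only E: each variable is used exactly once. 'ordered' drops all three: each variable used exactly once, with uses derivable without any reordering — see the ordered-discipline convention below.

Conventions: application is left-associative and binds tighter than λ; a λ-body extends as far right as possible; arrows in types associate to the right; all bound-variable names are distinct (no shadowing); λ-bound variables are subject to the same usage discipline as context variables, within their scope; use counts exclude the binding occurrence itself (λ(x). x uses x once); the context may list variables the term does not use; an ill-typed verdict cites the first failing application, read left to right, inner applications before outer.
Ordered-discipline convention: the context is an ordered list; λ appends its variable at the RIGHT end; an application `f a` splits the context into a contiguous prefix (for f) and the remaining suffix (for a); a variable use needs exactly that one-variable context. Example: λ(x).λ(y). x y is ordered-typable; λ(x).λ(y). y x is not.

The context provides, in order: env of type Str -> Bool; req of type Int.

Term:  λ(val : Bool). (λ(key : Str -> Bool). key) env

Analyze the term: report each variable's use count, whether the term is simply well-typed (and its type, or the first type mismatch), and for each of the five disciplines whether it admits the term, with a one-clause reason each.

usage: env=1; req=0; val [bound]=0; key [bound]=1
use order (left to right): key, env
typing: the term checks, with type Bool -> Str -> Bool
ordered: ✗ — req, val never used (weakening)
linear: ✗ — req, val never used (weakening)
affine: ✓ — env, req, val, key: no repeats, contraction unneeded
relevant: ✗ — req, val never used (weakening)
unrestricted: ✓ — well-typed at Bool -> Str -> Bool; no restrictions here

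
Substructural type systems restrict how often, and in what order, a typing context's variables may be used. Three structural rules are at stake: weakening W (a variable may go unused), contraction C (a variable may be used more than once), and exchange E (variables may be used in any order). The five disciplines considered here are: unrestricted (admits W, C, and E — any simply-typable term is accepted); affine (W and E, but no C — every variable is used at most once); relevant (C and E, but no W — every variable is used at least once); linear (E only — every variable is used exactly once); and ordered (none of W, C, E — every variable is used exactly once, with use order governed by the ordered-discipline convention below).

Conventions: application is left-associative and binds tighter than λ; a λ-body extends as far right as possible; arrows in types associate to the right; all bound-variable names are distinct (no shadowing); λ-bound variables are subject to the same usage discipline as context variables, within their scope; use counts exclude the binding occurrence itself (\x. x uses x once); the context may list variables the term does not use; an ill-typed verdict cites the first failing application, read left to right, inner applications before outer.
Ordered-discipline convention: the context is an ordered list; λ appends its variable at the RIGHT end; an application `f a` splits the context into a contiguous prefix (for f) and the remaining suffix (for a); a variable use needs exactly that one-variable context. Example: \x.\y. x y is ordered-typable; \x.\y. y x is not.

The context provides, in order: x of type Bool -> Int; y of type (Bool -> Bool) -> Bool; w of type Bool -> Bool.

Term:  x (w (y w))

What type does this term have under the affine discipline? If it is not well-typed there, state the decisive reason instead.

not well-typed under affine — w ×2 used more than once (contraction)
usage: x: 1×, y: 1×, w: 2×
use order (left to right): x, w, y, w
typing: ✓ — Int
per-discipline verdicts: ordered ✗ | linear ✗ | affine ✗ | relevant ✓ | unrestricted ✓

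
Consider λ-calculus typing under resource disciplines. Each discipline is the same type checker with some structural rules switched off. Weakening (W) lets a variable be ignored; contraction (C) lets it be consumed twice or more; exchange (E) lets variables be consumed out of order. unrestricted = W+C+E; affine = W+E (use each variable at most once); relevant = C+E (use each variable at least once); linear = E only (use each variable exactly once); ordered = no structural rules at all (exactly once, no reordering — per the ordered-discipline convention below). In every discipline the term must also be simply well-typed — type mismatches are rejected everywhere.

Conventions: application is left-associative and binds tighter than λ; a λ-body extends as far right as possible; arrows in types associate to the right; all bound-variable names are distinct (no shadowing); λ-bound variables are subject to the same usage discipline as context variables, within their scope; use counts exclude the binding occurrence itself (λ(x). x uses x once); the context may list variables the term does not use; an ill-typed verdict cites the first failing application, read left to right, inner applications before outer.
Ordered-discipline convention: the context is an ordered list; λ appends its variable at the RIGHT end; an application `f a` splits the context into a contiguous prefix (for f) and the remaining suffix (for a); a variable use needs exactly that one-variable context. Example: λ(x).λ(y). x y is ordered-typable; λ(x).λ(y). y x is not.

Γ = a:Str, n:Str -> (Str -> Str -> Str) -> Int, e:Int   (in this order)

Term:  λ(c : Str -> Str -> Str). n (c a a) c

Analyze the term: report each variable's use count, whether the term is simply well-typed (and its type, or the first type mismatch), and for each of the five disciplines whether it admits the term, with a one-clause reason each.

counts: a ×2, n ×1, e ×0, c [bound] ×2
left-to-right use order: n, c, a, a, c
typing: well-typed at (Str -> Str -> Str) -> Int
ordered: ✗ — uses contraction: a ×2, c ×2; e left unused
linear: ✗ — uses contraction: a ×2, c ×2; e left unused
affine: ✗ — uses contraction: a ×2, c ×2
relevant: ✗ — e left unused
unrestricted: ✓ — type-checks ((Str -> Str -> Str) -> Int) and nothing is barred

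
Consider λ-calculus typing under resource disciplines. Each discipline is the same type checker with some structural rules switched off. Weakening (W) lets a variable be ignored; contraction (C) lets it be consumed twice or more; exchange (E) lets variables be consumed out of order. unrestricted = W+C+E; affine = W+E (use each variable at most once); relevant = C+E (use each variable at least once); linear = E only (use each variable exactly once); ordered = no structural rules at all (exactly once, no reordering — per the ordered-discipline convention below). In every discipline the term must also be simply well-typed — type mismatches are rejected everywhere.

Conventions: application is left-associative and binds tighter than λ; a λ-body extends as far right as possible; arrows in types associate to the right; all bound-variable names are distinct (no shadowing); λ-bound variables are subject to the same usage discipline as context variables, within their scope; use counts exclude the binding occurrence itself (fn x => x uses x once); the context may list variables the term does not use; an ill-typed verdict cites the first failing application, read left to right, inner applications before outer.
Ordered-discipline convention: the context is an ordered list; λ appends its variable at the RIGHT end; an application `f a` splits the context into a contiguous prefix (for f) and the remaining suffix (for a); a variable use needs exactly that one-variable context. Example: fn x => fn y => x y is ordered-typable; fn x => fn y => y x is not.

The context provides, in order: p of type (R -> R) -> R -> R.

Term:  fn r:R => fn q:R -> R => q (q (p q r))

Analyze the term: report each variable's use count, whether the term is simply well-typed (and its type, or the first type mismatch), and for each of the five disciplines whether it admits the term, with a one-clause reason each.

counts: p=1, r (λ-bound)=1, q (λ-bound)=3
left-to-right use order: q, q, p, q, r
typing: ✓ — R -> (R -> R) -> R
ordered ✗ (uses contraction: q ×3)
linear ✗ (uses contraction: q ×3)
affine ✗ (uses contraction: q ×3)
relevant ✓ (none of p, r, q goes unused)
unrestricted ✓ (typability at R -> (R -> R) -> R is all that's needed)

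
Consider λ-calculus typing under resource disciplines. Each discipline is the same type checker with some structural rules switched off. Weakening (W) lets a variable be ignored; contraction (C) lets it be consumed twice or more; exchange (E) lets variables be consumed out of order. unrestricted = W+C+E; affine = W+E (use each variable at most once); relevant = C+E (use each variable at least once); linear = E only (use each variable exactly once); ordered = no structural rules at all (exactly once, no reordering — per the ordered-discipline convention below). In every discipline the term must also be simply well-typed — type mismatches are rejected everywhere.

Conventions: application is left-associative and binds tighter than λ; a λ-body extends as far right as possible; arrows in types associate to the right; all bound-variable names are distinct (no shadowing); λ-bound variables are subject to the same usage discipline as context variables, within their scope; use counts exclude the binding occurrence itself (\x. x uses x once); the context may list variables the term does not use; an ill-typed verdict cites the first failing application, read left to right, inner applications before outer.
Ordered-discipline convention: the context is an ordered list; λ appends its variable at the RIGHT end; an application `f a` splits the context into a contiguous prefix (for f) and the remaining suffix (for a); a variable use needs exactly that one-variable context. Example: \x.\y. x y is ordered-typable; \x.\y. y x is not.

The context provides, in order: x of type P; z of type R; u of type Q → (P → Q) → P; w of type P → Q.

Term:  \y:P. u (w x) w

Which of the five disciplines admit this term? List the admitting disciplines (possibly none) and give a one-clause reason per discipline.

admitting disciplines: unrestricted
variable uses: x=1, z=0, u=1, w=2, y [bound]=0
use order (left to right): u, w, x, w
typing: well-typed — term : P → P
ordered ✗ (uses contraction: w ×2; z, y never used (weakening))
linear ✗ (uses contraction: w ×2; z, y never used (weakening))
affine ✗ (uses contraction: w ×2)
relevant ✗ (z, y never used (weakening))
unrestricted ✓ (simply typable at P → P; W, C, E all held)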